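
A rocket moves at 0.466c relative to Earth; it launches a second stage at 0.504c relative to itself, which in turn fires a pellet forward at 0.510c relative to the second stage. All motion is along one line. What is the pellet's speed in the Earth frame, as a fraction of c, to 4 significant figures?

u ≈ 0.9250c

Compose boost 2: (0.504 + 0.466)/(1 + 0.504×0.466) = 0.9700/1.23486 = 0.785512
Compose boost 3: (0.510 + 0.785512)/(1 + 0.510×0.785512) = 1.29551/1.40061 = 0.9250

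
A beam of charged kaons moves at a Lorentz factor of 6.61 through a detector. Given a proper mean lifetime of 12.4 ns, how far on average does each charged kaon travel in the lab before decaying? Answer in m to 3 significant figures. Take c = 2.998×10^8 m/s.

β = √(1 − 1/γ²) = √(1 − 1/6.61²) = 0.98849
Dilated lifetime: Δt = γτ₀ = 6.61 × 12.4 ns = 81.964 ns
d = vΔt = 0.98849c × 81.964 ns = 2.9635×10^8 m/s × 8.1964×10^-8 s = 24.3 m

d ≈ 24.3 m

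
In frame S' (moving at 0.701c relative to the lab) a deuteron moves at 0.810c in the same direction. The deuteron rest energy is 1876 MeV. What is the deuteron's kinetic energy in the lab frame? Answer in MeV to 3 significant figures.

u_lab = (0.810 + 0.701)/(1 + 0.810×0.701) = 0.963765
γ = 1/√(1 − 0.963765²) = 3.7488
K = (γ − 1)m₀c² = (3.7488 − 1) × 1876 = 2.7488 × 1876 = 5160 MeV

K ≈ 5160 MeV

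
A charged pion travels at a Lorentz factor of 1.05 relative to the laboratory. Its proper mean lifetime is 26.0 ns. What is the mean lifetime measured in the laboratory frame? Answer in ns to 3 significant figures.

γ = 1.05 (given)
Time dilation: Δt = γτ₀ = 1.05 × 26.0 ns = 27.3 ns

Δt ≈ 27.3 ns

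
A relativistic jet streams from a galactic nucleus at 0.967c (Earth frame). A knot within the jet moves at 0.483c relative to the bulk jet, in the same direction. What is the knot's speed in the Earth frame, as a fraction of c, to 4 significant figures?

Relativistic velocity addition: u = (u' + v)/(1 + u'v/c²)
= (0.483 + 0.967)/(1 + 0.483×0.967) = 1.450/1.46706 = 0.9884

u ≈ 0.9884c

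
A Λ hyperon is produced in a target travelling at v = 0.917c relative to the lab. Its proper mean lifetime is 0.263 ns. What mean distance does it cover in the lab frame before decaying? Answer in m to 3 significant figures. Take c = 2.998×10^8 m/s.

d ≈ 0.181 m

γ = 1/√(1 − 0.917²) = 2.5070
Dilated lifetime: Δt = γτ₀ = 2.5070 × 0.263 ns = 0.65933 ns
d = vΔt = 0.917c × 0.65933 ns = 2.7492×10^8 m/s × 6.5933×10^-10 s = 0.181 m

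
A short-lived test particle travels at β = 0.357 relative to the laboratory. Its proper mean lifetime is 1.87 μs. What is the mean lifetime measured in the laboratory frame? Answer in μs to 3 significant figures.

γ = 1/√(1 − 0.357²) = 1.0705
Time dilation: Δt = γτ₀ = 1.0705 × 1.87 μs = 2.00 μs

Δt ≈ 2.00 μs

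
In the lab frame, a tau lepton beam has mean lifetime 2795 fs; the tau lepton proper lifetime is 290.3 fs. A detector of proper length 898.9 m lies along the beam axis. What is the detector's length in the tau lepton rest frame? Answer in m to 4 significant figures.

L ≈ 93.36 m

Time dilation ⇒ γ = Δt/τ₀ = 2795/290.3 = 9.62797
Length contraction: L = L₀/γ = 898.9/9.62797 = 93.36 m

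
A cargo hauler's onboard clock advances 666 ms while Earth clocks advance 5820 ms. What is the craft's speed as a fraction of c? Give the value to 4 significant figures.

β ≈ 0.9934

γ = Δt/τ₀ = 5820/666 = 8.73874
β = √(1 − 1/γ²) = √(1 − 1/8.73874²) = 0.9934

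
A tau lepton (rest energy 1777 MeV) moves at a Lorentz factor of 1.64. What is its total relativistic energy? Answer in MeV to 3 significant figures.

E ≈ 2910 MeV

γ = 1.64 (given)
E = γm₀c² = 1.64 × 1777 MeV = 2910 MeV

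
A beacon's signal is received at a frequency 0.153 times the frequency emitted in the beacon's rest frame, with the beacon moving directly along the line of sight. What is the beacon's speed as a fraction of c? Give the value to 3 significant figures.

f_obs/f_src = √((1−β)/(1+β)) = 0.153  ⇒  (1−β)/(1+β) = 0.023409
β = |1 − D²|/(1 + D²) = |1 − 0.023409|/(1 + 0.023409) = 0.954

β ≈ 0.954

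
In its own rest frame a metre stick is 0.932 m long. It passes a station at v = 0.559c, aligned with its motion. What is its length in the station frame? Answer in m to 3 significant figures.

L ≈ 0.773 m

γ = 1/√(1 − 0.559²) = 1.2060
Length contraction: L = L₀/γ = 0.932/1.2060 = 0.773 m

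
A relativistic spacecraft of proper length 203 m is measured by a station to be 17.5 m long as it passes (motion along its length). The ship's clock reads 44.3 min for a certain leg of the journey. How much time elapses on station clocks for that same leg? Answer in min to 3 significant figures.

Δt ≈ 514 min

Length contraction ⇒ γ = L₀/L = 203/17.5 = 11.600
Time dilation: Δt = γτ₀ = 11.600 × 44.3 min = 514 min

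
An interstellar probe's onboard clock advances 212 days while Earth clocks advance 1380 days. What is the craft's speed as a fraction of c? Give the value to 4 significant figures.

γ = Δt/τ₀ = 1380/212 = 6.50943
β = √(1 − 1/γ²) = √(1 − 1/6.50943²) = 0.9881

β ≈ 0.9881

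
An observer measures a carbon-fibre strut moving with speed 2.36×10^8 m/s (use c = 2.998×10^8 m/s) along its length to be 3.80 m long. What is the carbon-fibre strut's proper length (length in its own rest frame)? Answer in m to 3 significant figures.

β = v/c = 2.36×10^8 / 2.998×10^8 = 0.78719
γ = 1/√(1 − 0.78719²) = 1.6215
L₀ = γL = 1.6215 × 3.80 = 6.16 m

L₀ ≈ 6.16 m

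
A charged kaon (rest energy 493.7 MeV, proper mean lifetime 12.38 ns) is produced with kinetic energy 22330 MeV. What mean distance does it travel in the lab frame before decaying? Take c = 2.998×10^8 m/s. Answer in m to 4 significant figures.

d ≈ 171.5 m

γ = 1 + K/(m₀c²) = 1 + 22330/493.7 = 46.2299
β = √(1 − 1/γ²) = 0.999766
Dilated lifetime: γτ₀ = 46.2299 × 12.38 ns = 572.326 ns
d = βc·γτ₀ = 0.999766 × (2.998×10^8 m/s) × 5.72326×10^-7 s = 171.5 m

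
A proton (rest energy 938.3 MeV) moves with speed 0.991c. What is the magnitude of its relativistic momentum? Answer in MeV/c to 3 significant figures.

p ≈ 6950 MeV/c

γ = 1/√(1 − 0.991²) = 7.4704
p = γβm₀c = 7.4704 × 0.991 × 938.3 MeV/c = 6950 MeV/c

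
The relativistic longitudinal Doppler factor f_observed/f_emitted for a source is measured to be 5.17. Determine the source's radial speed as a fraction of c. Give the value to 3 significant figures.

β ≈ 0.928

f_obs/f_src = √((1+β)/(1−β)) = 5.17  ⇒  (1+β)/(1−β) = 26.729
β = |1 − D²|/(1 + D²) = |1 − 26.729|/(1 + 26.729) = 0.928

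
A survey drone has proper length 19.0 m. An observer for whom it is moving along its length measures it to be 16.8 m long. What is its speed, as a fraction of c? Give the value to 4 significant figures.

β ≈ 0.4671

γ = L₀/L = 19.0/16.8 = 1.13095
β = √(1 − 1/γ²) = 0.4671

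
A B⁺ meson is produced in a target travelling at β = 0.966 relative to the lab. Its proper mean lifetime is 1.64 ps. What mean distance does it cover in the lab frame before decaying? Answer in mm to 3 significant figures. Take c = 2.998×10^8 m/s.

d ≈ 1.84 mm

γ = 1/√(1 − 0.966²) = 3.8678
Dilated lifetime: Δt = γτ₀ = 3.8678 × 1.64 ps = 6.3433 ps
d = vΔt = 0.966c × 6.3433 ps = 2.8961×10^8 m/s × 6.3433×10^-12 s = 1.84 mm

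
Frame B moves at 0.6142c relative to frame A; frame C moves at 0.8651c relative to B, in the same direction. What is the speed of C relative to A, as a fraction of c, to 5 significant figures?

Compose boost 2: (0.8651 + 0.6142)/(1 + 0.8651×0.6142) = 1.4793/1.531344 = 0.96601

u ≈ 0.96601c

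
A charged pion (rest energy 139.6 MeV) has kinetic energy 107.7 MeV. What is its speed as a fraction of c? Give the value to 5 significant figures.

β ≈ 0.82544

γ = 1 + K/(m₀c²) = 1 + 107.7/139.6 = 1.771490
β = √(1 − 1/γ²) = 0.82544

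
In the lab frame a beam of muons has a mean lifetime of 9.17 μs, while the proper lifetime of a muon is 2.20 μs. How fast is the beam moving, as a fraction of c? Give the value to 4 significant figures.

β ≈ 0.9708

γ = Δt/τ₀ = 9.17/2.20 = 4.16818
β = √(1 − 1/γ²) = √(1 − 1/4.16818²) = 0.9708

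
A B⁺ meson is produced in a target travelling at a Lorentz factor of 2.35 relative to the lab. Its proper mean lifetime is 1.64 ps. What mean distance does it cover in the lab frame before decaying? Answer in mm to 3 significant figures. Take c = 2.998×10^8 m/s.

β = √(1 − 1/γ²) = √(1 − 1/2.35²) = 0.90494
Dilated lifetime: Δt = γτ₀ = 2.35 × 1.64 ps = 3.8540 ps
d = vΔt = 0.90494c × 3.8540 ps = 2.7130×10^8 m/s × 3.8540×10^-12 s = 1.05 mm

d ≈ 1.05 mm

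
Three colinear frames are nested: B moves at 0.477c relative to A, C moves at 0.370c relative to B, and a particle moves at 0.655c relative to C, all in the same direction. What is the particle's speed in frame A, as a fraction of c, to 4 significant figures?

u ≈ 0.9343c

Compose boost 2: (0.370 + 0.477)/(1 + 0.370×0.477) = 0.8470/1.17649 = 0.719938
Compose boost 3: (0.655 + 0.719938)/(1 + 0.655×0.719938) = 1.37494/1.47156 = 0.9343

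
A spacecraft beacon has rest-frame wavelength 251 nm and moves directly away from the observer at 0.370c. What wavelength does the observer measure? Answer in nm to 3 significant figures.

Relativistic Doppler: λ_obs = λ_src √((1+β)/(1−β))
= 251 × √(1.3700/0.63000) = 251 × 1.4747 = 370 nm

λ_obs ≈ 370 nm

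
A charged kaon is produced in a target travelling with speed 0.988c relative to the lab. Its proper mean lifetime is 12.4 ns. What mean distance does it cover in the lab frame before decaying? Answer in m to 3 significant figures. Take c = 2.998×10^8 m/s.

γ = 1/√(1 − 0.988²) = 6.4744
Dilated lifetime: Δt = γτ₀ = 6.4744 × 12.4 ns = 80.283 ns
d = vΔt = 0.988c × 80.283 ns = 2.9620×10^8 m/s × 8.0283×10^-8 s = 23.8 m

d ≈ 23.8 m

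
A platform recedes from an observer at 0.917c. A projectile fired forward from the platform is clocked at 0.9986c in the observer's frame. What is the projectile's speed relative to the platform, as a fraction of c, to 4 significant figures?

u' ≈ 0.9682c

Inverse velocity addition: u' = (u − v)/(1 − uv/c²)
= (0.9986 − 0.917)/(1 − 0.9986×0.917) = 0.08160/0.0842838 = 0.9682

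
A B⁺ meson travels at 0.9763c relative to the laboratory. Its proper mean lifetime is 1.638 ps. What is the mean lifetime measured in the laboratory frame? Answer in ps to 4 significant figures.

γ = 1/√(1 − 0.9763²) = 4.62061
Time dilation: Δt = γτ₀ = 4.62061 × 1.638 ps = 7.569 ps

Δt ≈ 7.569 ps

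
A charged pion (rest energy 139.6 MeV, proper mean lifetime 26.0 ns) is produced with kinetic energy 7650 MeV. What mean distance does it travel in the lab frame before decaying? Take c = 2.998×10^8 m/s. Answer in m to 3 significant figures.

d ≈ 435 m

γ = 1 + K/(m₀c²) = 1 + 7650/139.6 = 55.799
β = √(1 − 1/γ²) = 0.99984
Dilated lifetime: γτ₀ = 55.799 × 26.0 ns = 1450.8 ns
d = βc·γτ₀ = 0.99984 × (2.998×10^8 m/s) × 1.4508×10^-6 s = 435 m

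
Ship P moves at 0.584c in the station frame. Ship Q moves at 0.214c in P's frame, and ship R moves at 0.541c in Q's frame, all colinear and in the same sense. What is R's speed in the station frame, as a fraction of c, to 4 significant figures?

u ≈ 0.9036c

Compose boost 2: (0.214 + 0.584)/(1 + 0.214×0.584) = 0.7980/1.12498 = 0.709348
Compose boost 3: (0.541 + 0.709348)/(1 + 0.541×0.709348) = 1.25035/1.38376 = 0.9036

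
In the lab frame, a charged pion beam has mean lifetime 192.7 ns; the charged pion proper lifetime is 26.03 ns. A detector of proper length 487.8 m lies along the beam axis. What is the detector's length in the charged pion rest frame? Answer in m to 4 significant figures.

L ≈ 65.89 m

Time dilation ⇒ γ = Δt/τ₀ = 192.7/26.03 = 7.40300
Length contraction: L = L₀/γ = 487.8/7.40300 = 65.89 m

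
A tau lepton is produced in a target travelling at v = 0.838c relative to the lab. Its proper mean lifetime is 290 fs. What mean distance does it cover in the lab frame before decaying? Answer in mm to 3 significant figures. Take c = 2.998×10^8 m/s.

d ≈ 0.134 mm

γ = 1/√(1 − 0.838²) = 1.8326
Dilated lifetime: Δt = γτ₀ = 1.8326 × 290 fs = 531.46 fs
d = vΔt = 0.838c × 531.46 fs = 2.5123×10^8 m/s × 5.3146×10^-13 s = 0.134 mm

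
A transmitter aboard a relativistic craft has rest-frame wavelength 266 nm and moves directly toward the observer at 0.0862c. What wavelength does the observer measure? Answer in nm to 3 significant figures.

λ_obs ≈ 244 nm

Relativistic Doppler: λ_obs = λ_src √((1−β)/(1+β))
= 266 × √(0.91380/1.0862) = 266 × 0.91721 = 244 nm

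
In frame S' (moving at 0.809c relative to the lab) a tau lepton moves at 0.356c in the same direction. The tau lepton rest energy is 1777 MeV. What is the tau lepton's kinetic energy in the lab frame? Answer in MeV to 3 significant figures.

u_lab = (0.356 + 0.809)/(1 + 0.356×0.809) = 0.904500
γ = 1/√(1 − 0.904500²) = 2.3448
K = (γ − 1)m₀c² = (2.3448 − 1) × 1777 = 1.3448 × 1777 = 2390 MeV

K ≈ 2390 MeV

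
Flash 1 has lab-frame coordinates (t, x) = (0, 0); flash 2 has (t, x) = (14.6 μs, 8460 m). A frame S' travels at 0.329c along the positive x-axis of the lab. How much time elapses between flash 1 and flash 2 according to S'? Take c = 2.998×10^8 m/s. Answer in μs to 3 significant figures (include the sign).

γ = 1/√(1 − 0.329²) = 1.0590
Δt' = γ(Δt − vΔx/c²) = 1.0590 × (14.6 μs − 0.329×8460 m / (2.998×10^8 m/s))
= 1.0590 × (5.3160 μs) = 5.63 μs

Δt' ≈ 5.63 μs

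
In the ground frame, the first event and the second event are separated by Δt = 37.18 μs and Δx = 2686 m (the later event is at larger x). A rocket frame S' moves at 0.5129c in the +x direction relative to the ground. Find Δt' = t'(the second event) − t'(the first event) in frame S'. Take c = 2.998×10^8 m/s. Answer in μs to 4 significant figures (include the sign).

Δt' ≈ 37.96 μs

γ = 1/√(1 − 0.5129²) = 1.16489
Δt' = γ(Δt − vΔx/c²) = 1.16489 × (37.18 μs − 0.5129×2686 m / (2.998×10^8 m/s))
= 1.16489 × (32.5848 μs) = 37.96 μs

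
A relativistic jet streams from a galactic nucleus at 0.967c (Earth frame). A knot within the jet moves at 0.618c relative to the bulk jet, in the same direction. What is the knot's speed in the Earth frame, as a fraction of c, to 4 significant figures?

u ≈ 0.9921c

Relativistic velocity addition: u = (u' + v)/(1 + u'v/c²)
= (0.618 + 0.967)/(1 + 0.618×0.967) = 1.585/1.59761 = 0.9921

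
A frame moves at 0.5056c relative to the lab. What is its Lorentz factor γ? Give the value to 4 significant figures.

γ = 1/√(1 − β²) = 1/√(1 − 0.5056²) = 1/√(0.744369) = 1.159

γ ≈ 1.159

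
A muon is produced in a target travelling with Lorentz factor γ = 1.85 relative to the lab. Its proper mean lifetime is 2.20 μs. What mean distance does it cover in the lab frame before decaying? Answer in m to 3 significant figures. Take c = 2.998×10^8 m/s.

d ≈ 1030 m

β = √(1 − 1/γ²) = √(1 − 1/1.85²) = 0.84132
Dilated lifetime: Δt = γτ₀ = 1.85 × 2.20 μs = 4.0700 μs
d = vΔt = 0.84132c × 4.0700 μs = 2.5223×10^8 m/s × 4.0700×10^-6 s = 1030 m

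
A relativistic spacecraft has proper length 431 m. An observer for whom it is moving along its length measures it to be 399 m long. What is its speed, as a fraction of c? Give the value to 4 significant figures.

γ = L₀/L = 431/399 = 1.08020
β = √(1 − 1/γ²) = 0.3781

β ≈ 0.3781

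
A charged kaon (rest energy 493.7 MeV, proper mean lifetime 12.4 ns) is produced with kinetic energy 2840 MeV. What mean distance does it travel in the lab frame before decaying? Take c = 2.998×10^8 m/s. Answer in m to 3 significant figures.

γ = 1 + K/(m₀c²) = 1 + 2840/493.7 = 6.7525
β = √(1 − 1/γ²) = 0.98897
Dilated lifetime: γτ₀ = 6.7525 × 12.4 ns = 83.731 ns
d = βc·γτ₀ = 0.98897 × (2.998×10^8 m/s) × 8.3731×10^-8 s = 24.8 m

d ≈ 24.8 m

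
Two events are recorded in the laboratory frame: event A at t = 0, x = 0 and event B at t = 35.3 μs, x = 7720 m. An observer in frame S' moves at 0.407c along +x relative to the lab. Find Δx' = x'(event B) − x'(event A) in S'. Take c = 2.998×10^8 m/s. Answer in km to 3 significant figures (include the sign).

Δx' ≈ 3.74 km

γ = 1/√(1 − 0.407²) = 1.0948
Δx' = γ(Δx − vΔt) = 1.0948 × (7720 m − 0.407×(2.998×10^8 m/s)×35.3×10^-6 s)
= 1.0948 × (3412.7 m) = 3.74 km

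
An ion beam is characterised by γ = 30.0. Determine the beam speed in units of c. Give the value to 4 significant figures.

β ≈ 0.9994

β = √(1 − 1/γ²) = √(1 − 1/30.0²) = √(0.998889) = 0.9994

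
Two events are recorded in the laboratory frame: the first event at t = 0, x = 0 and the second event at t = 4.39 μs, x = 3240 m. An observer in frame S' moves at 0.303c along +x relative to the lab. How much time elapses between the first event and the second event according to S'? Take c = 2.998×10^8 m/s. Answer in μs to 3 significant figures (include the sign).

Δt' ≈ 1.17 μs

γ = 1/√(1 − 0.303²) = 1.0493
Δt' = γ(Δt − vΔx/c²) = 1.0493 × (4.39 μs − 0.303×3240 m / (2.998×10^8 m/s))
= 1.0493 × (1.1154 μs) = 1.17 μs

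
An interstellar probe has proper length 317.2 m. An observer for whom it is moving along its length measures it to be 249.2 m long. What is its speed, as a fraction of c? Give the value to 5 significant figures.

γ = L₀/L = 317.2/249.2 = 1.272873
β = √(1 − 1/γ²) = 0.61870

β ≈ 0.61870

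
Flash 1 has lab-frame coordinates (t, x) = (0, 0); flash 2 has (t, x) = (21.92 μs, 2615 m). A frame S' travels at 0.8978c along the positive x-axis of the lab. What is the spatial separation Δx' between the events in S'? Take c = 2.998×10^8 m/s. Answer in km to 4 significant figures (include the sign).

γ = 1/√(1 − 0.8978²) = 2.27065
Δx' = γ(Δx − vΔt) = 2.27065 × (2615 m − 0.8978×(2.998×10^8 m/s)×21.92×10^-6 s)
= 2.27065 × (-3285.00 m) = -7.459 km

Δx' ≈ -7.459 km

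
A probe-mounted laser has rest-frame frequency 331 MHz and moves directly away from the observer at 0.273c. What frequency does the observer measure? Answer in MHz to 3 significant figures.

f_obs ≈ 250 MHz

Relativistic Doppler: f_obs = f_src √((1−β)/(1+β))
= 331 × √(0.72700/1.2730) = 331 × 0.75571 = 250 MHz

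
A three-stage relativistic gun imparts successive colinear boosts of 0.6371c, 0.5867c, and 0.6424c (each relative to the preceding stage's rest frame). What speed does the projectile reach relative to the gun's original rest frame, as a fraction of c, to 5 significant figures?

Compose boost 2: (0.5867 + 0.6371)/(1 + 0.5867×0.6371) = 1.2238/1.373787 = 0.8908225
Compose boost 3: (0.6424 + 0.8908225)/(1 + 0.6424×0.8908225) = 1.533223/1.572264 = 0.97517

u ≈ 0.97517c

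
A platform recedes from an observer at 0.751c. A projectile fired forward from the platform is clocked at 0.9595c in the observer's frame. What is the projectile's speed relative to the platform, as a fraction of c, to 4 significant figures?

Inverse velocity addition: u' = (u − v)/(1 − uv/c²)
= (0.9595 − 0.751)/(1 − 0.9595×0.751) = 0.2085/0.279416 = 0.7462

u' ≈ 0.7462c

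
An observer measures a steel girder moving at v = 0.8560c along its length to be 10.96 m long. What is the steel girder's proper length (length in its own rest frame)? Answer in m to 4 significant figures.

L₀ ≈ 21.20 m

γ = 1/√(1 − 0.8560²) = 1.93433
L₀ = γL = 1.93433 × 10.96 = 21.20 m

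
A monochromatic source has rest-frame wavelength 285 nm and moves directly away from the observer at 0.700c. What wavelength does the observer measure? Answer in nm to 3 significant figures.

Relativistic Doppler: λ_obs = λ_src √((1+β)/(1−β))
= 285 × √(1.7000/0.30000) = 285 × 2.3805 = 678 nm

λ_obs ≈ 678 nm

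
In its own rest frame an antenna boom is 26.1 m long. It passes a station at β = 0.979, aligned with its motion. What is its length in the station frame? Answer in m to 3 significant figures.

L ≈ 5.32 m

γ = 1/√(1 − 0.979²) = 4.9053
Length contraction: L = L₀/γ = 26.1/4.9053 = 5.32 m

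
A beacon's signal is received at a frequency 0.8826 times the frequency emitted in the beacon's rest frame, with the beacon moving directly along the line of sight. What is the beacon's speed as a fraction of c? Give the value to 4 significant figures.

β ≈ 0.1242

f_obs/f_src = √((1−β)/(1+β)) = 0.8826  ⇒  (1−β)/(1+β) = 0.778983
β = |1 − D²|/(1 + D²) = |1 − 0.778983|/(1 + 0.778983) = 0.1242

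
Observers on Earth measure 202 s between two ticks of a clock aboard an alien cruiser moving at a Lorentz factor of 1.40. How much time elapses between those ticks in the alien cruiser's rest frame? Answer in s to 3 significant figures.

γ = 1.40 (given)
Proper time: τ₀ = Δt/γ = 202/1.40 = 144 s

τ₀ ≈ 144 s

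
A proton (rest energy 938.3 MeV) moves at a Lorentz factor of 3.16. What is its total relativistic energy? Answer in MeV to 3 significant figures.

E ≈ 2970 MeV

γ = 3.16 (given)
E = γm₀c² = 3.16 × 938.3 MeV = 2970 MeV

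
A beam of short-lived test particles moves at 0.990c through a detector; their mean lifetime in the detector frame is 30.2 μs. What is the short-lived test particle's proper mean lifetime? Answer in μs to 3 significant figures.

τ₀ ≈ 4.26 μs

γ = 1/√(1 − 0.990²) = 7.0888
Proper time: τ₀ = Δt/γ = 30.2/7.0888 = 4.26 μs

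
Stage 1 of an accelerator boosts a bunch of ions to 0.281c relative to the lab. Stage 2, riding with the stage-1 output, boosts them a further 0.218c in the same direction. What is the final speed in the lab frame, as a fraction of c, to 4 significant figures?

Compose boost 2: (0.218 + 0.281)/(1 + 0.218×0.281) = 0.4990/1.06126 = 0.4702

u ≈ 0.4702c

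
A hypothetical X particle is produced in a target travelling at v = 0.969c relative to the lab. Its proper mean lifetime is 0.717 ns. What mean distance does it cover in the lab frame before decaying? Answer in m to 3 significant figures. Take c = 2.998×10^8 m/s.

γ = 1/√(1 − 0.969²) = 4.0476
Dilated lifetime: Δt = γτ₀ = 4.0476 × 0.717 ns = 2.9021 ns
d = vΔt = 0.969c × 2.9021 ns = 2.9051×10^8 m/s × 2.9021×10^-9 s = 0.843 m

d ≈ 0.843 m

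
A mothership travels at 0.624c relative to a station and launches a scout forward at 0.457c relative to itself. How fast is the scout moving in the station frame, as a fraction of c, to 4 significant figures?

Compose boost 2: (0.457 + 0.624)/(1 + 0.457×0.624) = 1.081/1.28517 = 0.8411

u ≈ 0.8411c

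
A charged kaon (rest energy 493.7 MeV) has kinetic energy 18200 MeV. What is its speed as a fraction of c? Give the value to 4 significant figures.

γ = 1 + K/(m₀c²) = 1 + 18200/493.7 = 37.8645
β = √(1 − 1/γ²) = 0.9997

β ≈ 0.9997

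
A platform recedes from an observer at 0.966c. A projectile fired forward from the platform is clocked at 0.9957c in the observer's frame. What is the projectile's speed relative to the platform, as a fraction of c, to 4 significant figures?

Inverse velocity addition: u' = (u − v)/(1 − uv/c²)
= (0.9957 − 0.966)/(1 − 0.9957×0.966) = 0.02970/0.0381538 = 0.7784

u' ≈ 0.7784c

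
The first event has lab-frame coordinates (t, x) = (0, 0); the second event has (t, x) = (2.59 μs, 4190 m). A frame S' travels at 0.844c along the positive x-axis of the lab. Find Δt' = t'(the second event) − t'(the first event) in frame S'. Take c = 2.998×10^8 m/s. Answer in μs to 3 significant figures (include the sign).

Δt' ≈ -17.2 μs

γ = 1/√(1 − 0.844²) = 1.8645
Δt' = γ(Δt − vΔx/c²) = 1.8645 × (2.59 μs − 0.844×4190 m / (2.998×10^8 m/s))
= 1.8645 × (-9.2057 μs) = -17.2 μs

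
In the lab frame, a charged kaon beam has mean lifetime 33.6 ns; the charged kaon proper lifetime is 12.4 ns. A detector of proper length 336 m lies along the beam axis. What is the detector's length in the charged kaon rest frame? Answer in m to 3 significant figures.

L ≈ 124 m

Time dilation ⇒ γ = Δt/τ₀ = 33.6/12.4 = 2.7097
Length contraction: L = L₀/γ = 336/2.7097 = 124 m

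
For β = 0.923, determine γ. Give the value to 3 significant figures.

γ ≈ 2.60

γ = 1/√(1 − β²) = 1/√(1 − 0.923²) = 1/√(0.14807) = 2.60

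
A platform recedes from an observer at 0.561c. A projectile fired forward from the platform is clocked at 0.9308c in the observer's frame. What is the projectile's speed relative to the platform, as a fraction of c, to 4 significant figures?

Inverse velocity addition: u' = (u − v)/(1 − uv/c²)
= (0.9308 − 0.561)/(1 − 0.9308×0.561) = 0.3698/0.477821 = 0.7739

u' ≈ 0.7739c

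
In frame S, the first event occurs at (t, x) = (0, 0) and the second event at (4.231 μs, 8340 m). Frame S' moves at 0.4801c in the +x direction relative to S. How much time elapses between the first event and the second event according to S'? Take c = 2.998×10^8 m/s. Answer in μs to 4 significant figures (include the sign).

γ = 1/√(1 − 0.4801²) = 1.13997
Δt' = γ(Δt − vΔx/c²) = 1.13997 × (4.231 μs − 0.4801×8340 m / (2.998×10^8 m/s))
= 1.13997 × (-9.12468 μs) = -10.40 μs

Δt' ≈ -10.40 μs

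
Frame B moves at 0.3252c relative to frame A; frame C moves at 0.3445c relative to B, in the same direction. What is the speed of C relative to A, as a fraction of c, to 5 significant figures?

Compose boost 2: (0.3445 + 0.3252)/(1 + 0.3445×0.3252) = 0.66970/1.112031 = 0.60223

u ≈ 0.60223c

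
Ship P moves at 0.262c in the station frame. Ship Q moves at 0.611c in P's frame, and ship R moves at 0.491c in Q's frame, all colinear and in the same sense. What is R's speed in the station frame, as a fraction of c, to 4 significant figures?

u ≈ 0.9080c

Compose boost 2: (0.611 + 0.262)/(1 + 0.611×0.262) = 0.8730/1.16008 = 0.752533
Compose boost 3: (0.491 + 0.752533)/(1 + 0.491×0.752533) = 1.24353/1.36949 = 0.9080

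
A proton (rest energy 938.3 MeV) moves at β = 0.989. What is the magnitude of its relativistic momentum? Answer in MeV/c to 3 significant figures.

p ≈ 6270 MeV/c

γ = 1/√(1 − 0.989²) = 6.7606
p = γβm₀c = 6.7606 × 0.989 × 938.3 MeV/c = 6270 MeV/c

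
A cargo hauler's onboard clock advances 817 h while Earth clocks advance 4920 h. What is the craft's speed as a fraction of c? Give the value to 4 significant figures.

γ = Δt/τ₀ = 4920/817 = 6.02203
β = √(1 − 1/γ²) = √(1 − 1/6.02203²) = 0.9861

β ≈ 0.9861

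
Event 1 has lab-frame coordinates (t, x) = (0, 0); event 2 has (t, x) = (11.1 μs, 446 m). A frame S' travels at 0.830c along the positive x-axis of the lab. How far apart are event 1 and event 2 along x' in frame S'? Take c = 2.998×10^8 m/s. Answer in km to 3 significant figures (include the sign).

Δx' ≈ -4.15 km

γ = 1/√(1 − 0.830²) = 1.7929
Δx' = γ(Δx − vΔt) = 1.7929 × (446 m − 0.830×(2.998×10^8 m/s)×11.1×10^-6 s)
= 1.7929 × (-2316.1 m) = -4.15 km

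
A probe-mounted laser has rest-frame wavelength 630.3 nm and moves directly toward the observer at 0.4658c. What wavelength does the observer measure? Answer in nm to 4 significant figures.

Relativistic Doppler: λ_obs = λ_src √((1−β)/(1+β))
= 630.3 × √(0.534200/1.46580) = 630.3 × 0.603691 = 380.5 nm

λ_obs ≈ 380.5 nm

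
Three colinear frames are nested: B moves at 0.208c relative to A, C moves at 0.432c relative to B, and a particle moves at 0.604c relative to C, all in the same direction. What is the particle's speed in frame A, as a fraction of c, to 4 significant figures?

Compose boost 2: (0.432 + 0.208)/(1 + 0.432×0.208) = 0.6400/1.08986 = 0.587234
Compose boost 3: (0.604 + 0.587234)/(1 + 0.604×0.587234) = 1.19123/1.35469 = 0.8793

u ≈ 0.8793c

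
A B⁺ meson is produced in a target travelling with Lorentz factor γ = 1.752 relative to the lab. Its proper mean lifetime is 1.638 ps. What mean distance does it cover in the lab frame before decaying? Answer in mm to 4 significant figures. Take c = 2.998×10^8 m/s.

d ≈ 0.7064 mm

β = √(1 − 1/γ²) = √(1 − 1/1.752²) = 0.821106
Dilated lifetime: Δt = γτ₀ = 1.752 × 1.638 ps = 2.86978 ps
d = vΔt = 0.821106c × 2.86978 ps = 2.46167×10^8 m/s × 2.86978×10^-12 s = 0.7064 mm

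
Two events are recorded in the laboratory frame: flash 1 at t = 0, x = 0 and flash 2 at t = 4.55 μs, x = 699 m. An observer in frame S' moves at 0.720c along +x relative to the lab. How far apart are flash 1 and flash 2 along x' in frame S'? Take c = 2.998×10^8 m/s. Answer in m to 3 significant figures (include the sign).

Δx' ≈ -408 m

γ = 1/√(1 − 0.720²) = 1.4410
Δx' = γ(Δx − vΔt) = 1.4410 × (699 m − 0.720×(2.998×10^8 m/s)×4.55×10^-6 s)
= 1.4410 × (-283.14 m) = -408 m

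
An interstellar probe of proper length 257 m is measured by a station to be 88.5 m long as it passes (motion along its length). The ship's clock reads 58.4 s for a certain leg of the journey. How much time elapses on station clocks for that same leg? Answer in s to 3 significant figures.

Δt ≈ 170 s

Length contraction ⇒ γ = L₀/L = 257/88.5 = 2.9040
Time dilation: Δt = γτ₀ = 2.9040 × 58.4 s = 170 s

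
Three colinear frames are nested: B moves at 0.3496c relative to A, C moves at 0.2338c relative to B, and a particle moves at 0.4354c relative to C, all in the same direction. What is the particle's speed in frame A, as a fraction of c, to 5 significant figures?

Compose boost 2: (0.2338 + 0.3496)/(1 + 0.2338×0.3496) = 0.58340/1.081736 = 0.5393180
Compose boost 3: (0.4354 + 0.5393180)/(1 + 0.4354×0.5393180) = 0.9747180/1.234819 = 0.78936

u ≈ 0.78936c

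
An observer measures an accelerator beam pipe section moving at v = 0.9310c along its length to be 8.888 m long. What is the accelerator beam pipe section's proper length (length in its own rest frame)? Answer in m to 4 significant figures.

L₀ ≈ 24.35 m

γ = 1/√(1 − 0.9310²) = 2.73958
L₀ = γL = 2.73958 × 8.888 = 24.35 m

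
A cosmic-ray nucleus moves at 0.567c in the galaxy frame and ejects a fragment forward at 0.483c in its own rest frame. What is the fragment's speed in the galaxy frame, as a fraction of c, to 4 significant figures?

u ≈ 0.8243c

Compose boost 2: (0.483 + 0.567)/(1 + 0.483×0.567) = 1.050/1.27386 = 0.8243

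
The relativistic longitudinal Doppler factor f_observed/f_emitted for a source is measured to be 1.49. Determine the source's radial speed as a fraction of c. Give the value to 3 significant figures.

f_obs/f_src = √((1+β)/(1−β)) = 1.49  ⇒  (1+β)/(1−β) = 2.2201
β = |1 − D²|/(1 + D²) = |1 − 2.2201|/(1 + 2.2201) = 0.379

β ≈ 0.379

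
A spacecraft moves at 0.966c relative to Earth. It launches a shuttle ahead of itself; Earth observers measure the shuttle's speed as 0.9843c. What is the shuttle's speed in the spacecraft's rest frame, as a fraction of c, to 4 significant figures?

u' ≈ 0.3722c

Inverse velocity addition: u' = (u − v)/(1 − uv/c²)
= (0.9843 − 0.966)/(1 − 0.9843×0.966) = 0.01830/0.0491662 = 0.3722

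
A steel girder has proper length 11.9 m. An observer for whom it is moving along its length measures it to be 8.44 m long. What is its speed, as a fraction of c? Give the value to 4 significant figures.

γ = L₀/L = 11.9/8.44 = 1.40995
β = √(1 − 1/γ²) = 0.7050

β ≈ 0.7050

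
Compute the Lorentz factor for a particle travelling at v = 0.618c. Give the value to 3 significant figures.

γ = 1/√(1 − β²) = 1/√(1 − 0.618²) = 1/√(0.61808) = 1.27

γ ≈ 1.27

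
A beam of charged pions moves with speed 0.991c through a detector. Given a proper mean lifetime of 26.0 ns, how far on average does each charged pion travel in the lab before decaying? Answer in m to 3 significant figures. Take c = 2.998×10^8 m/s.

γ = 1/√(1 − 0.991²) = 7.4704
Dilated lifetime: Δt = γτ₀ = 7.4704 × 26.0 ns = 194.23 ns
d = vΔt = 0.991c × 194.23 ns = 2.9710×10^8 m/s × 1.9423×10^-7 s = 57.7 m

d ≈ 57.7 m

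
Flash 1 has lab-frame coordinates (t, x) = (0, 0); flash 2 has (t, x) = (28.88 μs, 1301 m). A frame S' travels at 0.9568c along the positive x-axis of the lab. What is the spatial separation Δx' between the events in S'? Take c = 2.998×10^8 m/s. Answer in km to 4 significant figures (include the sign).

Δx' ≈ -24.02 km

γ = 1/√(1 − 0.9568²) = 3.43942
Δx' = γ(Δx − vΔt) = 3.43942 × (1301 m − 0.9568×(2.998×10^8 m/s)×28.88×10^-6 s)
= 3.43942 × (-6983.19 m) = -24.02 km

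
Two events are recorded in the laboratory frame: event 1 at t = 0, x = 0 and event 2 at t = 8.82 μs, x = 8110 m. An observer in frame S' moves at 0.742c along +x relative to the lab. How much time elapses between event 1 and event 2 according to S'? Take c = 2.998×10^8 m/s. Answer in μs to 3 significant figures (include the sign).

Δt' ≈ -16.8 μs

γ = 1/√(1 − 0.742²) = 1.4916
Δt' = γ(Δt − vΔx/c²) = 1.4916 × (8.82 μs − 0.742×8110 m / (2.998×10^8 m/s))
= 1.4916 × (-11.252 μs) = -16.8 μs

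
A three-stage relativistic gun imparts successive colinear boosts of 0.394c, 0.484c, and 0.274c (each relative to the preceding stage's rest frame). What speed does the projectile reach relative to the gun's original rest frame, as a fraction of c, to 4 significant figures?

u ≈ 0.8414c

Compose boost 2: (0.484 + 0.394)/(1 + 0.484×0.394) = 0.8780/1.19070 = 0.737384
Compose boost 3: (0.274 + 0.737384)/(1 + 0.274×0.737384) = 1.01138/1.20204 = 0.8414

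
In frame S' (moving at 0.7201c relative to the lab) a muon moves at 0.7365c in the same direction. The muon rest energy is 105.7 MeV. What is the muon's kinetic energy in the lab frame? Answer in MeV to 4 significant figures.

K ≈ 238.9 MeV

u_lab = (0.7365 + 0.7201)/(1 + 0.7365×0.7201) = 0.9518061
γ = 1/√(1 − 0.9518061²) = 3.26051
K = (γ − 1)m₀c² = (3.26051 − 1) × 105.7 = 2.26051 × 105.7 = 238.9 MeV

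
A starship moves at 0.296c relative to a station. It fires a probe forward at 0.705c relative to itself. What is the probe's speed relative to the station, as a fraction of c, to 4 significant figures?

Relativistic velocity addition: u = (u' + v)/(1 + u'v/c²)
= (0.705 + 0.296)/(1 + 0.705×0.296) = 1.001/1.20868 = 0.8282

u ≈ 0.8282c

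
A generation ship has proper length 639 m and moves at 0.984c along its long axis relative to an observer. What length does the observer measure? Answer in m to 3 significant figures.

γ = 1/√(1 − 0.984²) = 5.6127
Length contraction: L = L₀/γ = 639/5.6127 = 114 m

L ≈ 114 m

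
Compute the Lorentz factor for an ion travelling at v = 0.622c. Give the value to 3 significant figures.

γ ≈ 1.28

γ = 1/√(1 − β²) = 1/√(1 − 0.622²) = 1/√(0.61312) = 1.28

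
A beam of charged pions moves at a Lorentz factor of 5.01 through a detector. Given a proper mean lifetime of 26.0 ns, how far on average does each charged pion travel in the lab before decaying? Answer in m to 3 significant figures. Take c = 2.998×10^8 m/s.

d ≈ 38.3 m

β = √(1 − 1/γ²) = √(1 − 1/5.01²) = 0.97988
Dilated lifetime: Δt = γτ₀ = 5.01 × 26.0 ns = 130.26 ns
d = vΔt = 0.97988c × 130.26 ns = 2.9377×10^8 m/s × 1.3026×10^-7 s = 38.3 m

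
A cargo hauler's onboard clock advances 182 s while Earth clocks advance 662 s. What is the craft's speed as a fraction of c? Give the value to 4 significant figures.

β ≈ 0.9615

γ = Δt/τ₀ = 662/182 = 3.63736
β = √(1 − 1/γ²) = √(1 − 1/3.63736²) = 0.9615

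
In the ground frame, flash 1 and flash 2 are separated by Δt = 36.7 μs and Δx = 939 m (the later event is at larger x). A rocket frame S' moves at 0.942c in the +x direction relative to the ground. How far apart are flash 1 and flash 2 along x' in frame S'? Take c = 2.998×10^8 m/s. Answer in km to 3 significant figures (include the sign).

Δx' ≈ -28.1 km

γ = 1/√(1 − 0.942²) = 2.9796
Δx' = γ(Δx − vΔt) = 2.9796 × (939 m − 0.942×(2.998×10^8 m/s)×36.7×10^-6 s)
= 2.9796 × (-9425.5 m) = -28.1 km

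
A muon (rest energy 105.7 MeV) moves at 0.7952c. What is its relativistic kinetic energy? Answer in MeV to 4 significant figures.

γ = 1/√(1 − 0.7952²) = 1.64922
K = (γ − 1)m₀c² = (1.64922 − 1) × 105.7 MeV = 0.649220 × 105.7 MeV = 68.62 MeV

K ≈ 68.62 MeV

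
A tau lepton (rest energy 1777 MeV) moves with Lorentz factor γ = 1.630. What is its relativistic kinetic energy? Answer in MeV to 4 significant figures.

γ = 1.630 (given)
K = (γ − 1)m₀c² = (1.630 − 1) × 1777 MeV = 0.630000 × 1777 MeV = 1120 MeV

K ≈ 1120 MeV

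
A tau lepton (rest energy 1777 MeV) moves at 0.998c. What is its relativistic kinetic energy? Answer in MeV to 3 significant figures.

K ≈ 26300 MeV

γ = 1/√(1 − 0.998²) = 15.819
K = (γ − 1)m₀c² = (15.819 − 1) × 1777 MeV = 14.819 × 1777 MeV = 26300 MeV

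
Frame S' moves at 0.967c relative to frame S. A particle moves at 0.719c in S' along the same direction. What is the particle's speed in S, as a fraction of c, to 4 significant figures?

u ≈ 0.9945c

Relativistic velocity addition: u = (u' + v)/(1 + u'v/c²)
= (0.719 + 0.967)/(1 + 0.719×0.967) = 1.686/1.69527 = 0.9945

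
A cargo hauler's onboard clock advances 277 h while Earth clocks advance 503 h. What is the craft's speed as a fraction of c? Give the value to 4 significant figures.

γ = Δt/τ₀ = 503/277 = 1.81588
β = √(1 − 1/γ²) = √(1 − 1/1.81588²) = 0.8347

β ≈ 0.8347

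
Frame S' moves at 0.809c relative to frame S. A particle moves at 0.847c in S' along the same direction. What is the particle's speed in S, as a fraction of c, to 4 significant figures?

u ≈ 0.9827c

Relativistic velocity addition: u = (u' + v)/(1 + u'v/c²)
= (0.847 + 0.809)/(1 + 0.847×0.809) = 1.656/1.68522 = 0.9827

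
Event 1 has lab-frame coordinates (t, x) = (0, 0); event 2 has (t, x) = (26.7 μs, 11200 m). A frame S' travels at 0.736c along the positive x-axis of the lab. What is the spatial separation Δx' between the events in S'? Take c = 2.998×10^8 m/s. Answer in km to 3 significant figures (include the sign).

γ = 1/√(1 − 0.736²) = 1.4771
Δx' = γ(Δx − vΔt) = 1.4771 × (11200 m − 0.736×(2.998×10^8 m/s)×26.7×10^-6 s)
= 1.4771 × (5308.6 m) = 7.84 km

Δx' ≈ 7.84 km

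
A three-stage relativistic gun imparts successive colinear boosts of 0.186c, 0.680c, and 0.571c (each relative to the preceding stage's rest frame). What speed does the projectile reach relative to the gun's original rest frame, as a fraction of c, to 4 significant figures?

Compose boost 2: (0.680 + 0.186)/(1 + 0.680×0.186) = 0.8660/1.12648 = 0.768766
Compose boost 3: (0.571 + 0.768766)/(1 + 0.571×0.768766) = 1.33977/1.43897 = 0.9311

u ≈ 0.9311c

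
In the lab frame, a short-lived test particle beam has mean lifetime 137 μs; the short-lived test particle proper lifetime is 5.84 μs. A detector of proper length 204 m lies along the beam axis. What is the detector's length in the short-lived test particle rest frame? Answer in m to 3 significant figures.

Time dilation ⇒ γ = Δt/τ₀ = 137/5.84 = 23.459
Length contraction: L = L₀/γ = 204/23.459 = 8.70 m

L ≈ 8.70 m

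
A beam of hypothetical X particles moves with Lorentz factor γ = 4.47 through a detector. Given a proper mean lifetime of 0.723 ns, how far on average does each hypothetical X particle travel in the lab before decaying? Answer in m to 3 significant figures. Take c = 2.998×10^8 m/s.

d ≈ 0.944 m

β = √(1 − 1/γ²) = √(1 − 1/4.47²) = 0.97465
Dilated lifetime: Δt = γτ₀ = 4.47 × 0.723 ns = 3.2318 ns
d = vΔt = 0.97465c × 3.2318 ns = 2.9220×10^8 m/s × 3.2318×10^-9 s = 0.944 m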